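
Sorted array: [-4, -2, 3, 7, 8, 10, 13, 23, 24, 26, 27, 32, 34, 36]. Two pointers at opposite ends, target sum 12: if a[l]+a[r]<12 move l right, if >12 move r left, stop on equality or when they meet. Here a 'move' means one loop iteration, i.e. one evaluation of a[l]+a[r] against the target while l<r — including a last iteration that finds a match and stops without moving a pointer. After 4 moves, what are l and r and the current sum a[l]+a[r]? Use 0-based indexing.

l=0, r=9, sum=22

[0,13] -4+36=32 >12 → r--
[0,12] -4+34=30 >12 → r--
[0,11] -4+32=28 >12 → r--
[0,10] -4+27=23 >12 → r--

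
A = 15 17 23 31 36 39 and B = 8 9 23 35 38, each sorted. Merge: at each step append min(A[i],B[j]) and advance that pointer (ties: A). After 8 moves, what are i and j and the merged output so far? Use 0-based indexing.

i=4, j=4, merged so far=[8, 9, 15, 17, 23, 23, 31, 35]

i=0 j=0: A[i]=15>B[j]=8 take 8, j++
i=0 j=1: A[i]=15>B[j]=9 take 9, j++
i=0 j=2: A[i]=15<=B[j]=23 take 15, i++
i=1 j=2: A[i]=17<=B[j]=23 take 17, i++
i=2 j=2: A[i]=23<=B[j]=23 take 23, i++
i=3 j=2: A[i]=31>B[j]=23 take 23, j++
i=3 j=3: A[i]=31<=B[j]=35 take 31, i++
i=4 j=3: A[i]=36>B[j]=35 take 35, j++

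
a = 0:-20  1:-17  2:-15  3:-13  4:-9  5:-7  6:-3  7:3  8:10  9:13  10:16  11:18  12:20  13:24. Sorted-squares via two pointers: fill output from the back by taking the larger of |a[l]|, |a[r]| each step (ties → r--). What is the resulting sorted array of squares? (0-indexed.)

[9, 9, 49, 81, 100, 169, 169, 225, 256, 289, 324, 400, 400, 576]

l=0 r=13: |-20|<=|24| out[13]=576, r--
l=0 r=12: |-20|<=|20| out[12]=400, r--
l=0 r=11: |-20|>|18| out[11]=400, l++
l=1 r=11: |-17|<=|18| out[10]=324, r--
l=1 r=10: |-17|>|16| out[9]=289, l++
l=2 r=10: |-15|<=|16| out[8]=256, r--
l=2 r=9: |-15|>|13| out[7]=225, l++
l=3 r=9: |-13|<=|13| out[6]=169, r--
l=3 r=8: |-13|>|10| out[5]=169, l++
l=4 r=8: |-9|<=|10| out[4]=100, r--
l=4 r=7: |-9|>|3| out[3]=81, l++
l=5 r=7: |-7|>|3| out[2]=49, l++
l=6 r=7: |-3|<=|3| out[1]=9, r--
l=6 r=6: |-3|<=|-3| out[0]=9, r--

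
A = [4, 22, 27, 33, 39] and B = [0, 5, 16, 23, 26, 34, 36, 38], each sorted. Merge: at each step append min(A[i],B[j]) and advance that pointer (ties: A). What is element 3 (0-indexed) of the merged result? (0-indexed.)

merged[3] = 16

[i=0,j=0] A[i]=4>B[j]=0 take 0 → j++
[i=0,j=1] A[i]=4<=B[j]=5 take 4 → i++
[i=1,j=1] A[i]=22>B[j]=5 take 5 → j++
[i=1,j=2] A[i]=22>B[j]=16 take 16 → j++
[i=1,j=3] A[i]=22<=B[j]=23 take 22 → i++
[i=2,j=3] A[i]=27>B[j]=23 take 23 → j++
[i=2,j=4] A[i]=27>B[j]=26 take 26 → j++
[i=2,j=5] A[i]=27<=B[j]=34 take 27 → i++
[i=3,j=5] A[i]=33<=B[j]=34 take 33 → i++
[i=4,j=5] A[i]=39>B[j]=34 take 34 → j++
[i=4,j=6] A[i]=39>B[j]=36 take 36 → j++
[i=4,j=7] A[i]=39>B[j]=38 take 38 → j++
[i=4,j=8] B done, take A[i]=39 → i++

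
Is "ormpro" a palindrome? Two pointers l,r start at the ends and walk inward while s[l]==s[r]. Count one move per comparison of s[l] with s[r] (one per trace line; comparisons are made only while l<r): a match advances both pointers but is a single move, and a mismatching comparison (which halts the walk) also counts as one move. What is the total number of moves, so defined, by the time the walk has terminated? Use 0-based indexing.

l=0 r=5: 'o'=='o', l++,r--
l=1 r=4: 'r'=='r', l++,r--
l=2 r=3: 'm'!='p', stop

3 moves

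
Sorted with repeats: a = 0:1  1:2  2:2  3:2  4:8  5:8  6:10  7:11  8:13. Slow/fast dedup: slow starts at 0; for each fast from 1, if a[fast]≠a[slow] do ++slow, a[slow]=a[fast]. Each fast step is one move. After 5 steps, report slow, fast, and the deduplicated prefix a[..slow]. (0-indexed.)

slow=2, fast=6, prefix=[1, 2, 8]

slow=0 fast=1: a[fast]=2≠a[slow]=1 write a[1]=2, slow++,fast++
slow=1 fast=2: a[fast]=2=a[slow] dup, fast++
slow=1 fast=3: a[fast]=2=a[slow] dup, fast++
slow=1 fast=4: a[fast]=8≠a[slow]=2 write a[2]=8, slow++,fast++
slow=2 fast=5: a[fast]=8=a[slow] dup, fast++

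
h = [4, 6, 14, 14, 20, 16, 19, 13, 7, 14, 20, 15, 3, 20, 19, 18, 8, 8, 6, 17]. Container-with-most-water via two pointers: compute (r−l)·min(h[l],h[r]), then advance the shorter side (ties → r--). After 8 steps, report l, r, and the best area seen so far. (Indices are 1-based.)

[1,20] min(4,17)*19=76 best=76 * → l++
[2,20] min(6,17)*18=108 best=108 * → l++
[3,20] min(14,17)*17=238 best=238 * → l++
[4,20] min(14,17)*16=224 best=238 → l++
[5,20] min(20,17)*15=255 best=255 * → r--
[5,19] min(20,6)*14=84 best=255 → r--
[5,18] min(20,8)*13=104 best=255 → r--
[5,17] min(20,8)*12=96 best=255 → r--

l=5, r=16, best area=255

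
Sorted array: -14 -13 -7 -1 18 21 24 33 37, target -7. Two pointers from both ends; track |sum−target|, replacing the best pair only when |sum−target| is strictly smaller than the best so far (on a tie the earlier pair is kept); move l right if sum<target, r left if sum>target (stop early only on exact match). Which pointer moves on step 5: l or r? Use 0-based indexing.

r

[0,8] -14+37=23 d=30 * → r--
[0,7] -14+33=19 d=26 * → r--
[0,6] -14+24=10 d=17 * → r--
[0,5] -14+21=7 d=14 * → r--
[0,4] -14+18=4 d=11 * → r--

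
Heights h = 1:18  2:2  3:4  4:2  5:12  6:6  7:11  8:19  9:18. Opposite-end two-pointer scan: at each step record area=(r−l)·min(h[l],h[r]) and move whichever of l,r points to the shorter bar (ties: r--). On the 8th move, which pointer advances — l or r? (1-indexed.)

[1,9] min(18,18)*8=144 best=144 * → r--
[1,8] min(18,19)*7=126 best=144 → l++
[2,8] min(2,19)*6=12 best=144 → l++
[3,8] min(4,19)*5=20 best=144 → l++
[4,8] min(2,19)*4=8 best=144 → l++
[5,8] min(12,19)*3=36 best=144 → l++
[6,8] min(6,19)*2=12 best=144 → l++
[7,8] min(11,19)*1=11 best=144 → l++

l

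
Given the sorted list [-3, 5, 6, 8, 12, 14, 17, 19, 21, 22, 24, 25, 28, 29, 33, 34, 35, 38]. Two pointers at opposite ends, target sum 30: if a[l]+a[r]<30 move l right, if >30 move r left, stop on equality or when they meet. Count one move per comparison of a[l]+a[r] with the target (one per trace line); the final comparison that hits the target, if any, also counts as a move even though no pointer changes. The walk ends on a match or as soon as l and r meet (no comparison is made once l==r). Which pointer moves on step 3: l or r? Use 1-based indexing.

l=1 r=18: -3+38=35 >30, r--
l=1 r=17: -3+35=32 >30, r--
l=1 r=16: -3+34=31 >30, r--

r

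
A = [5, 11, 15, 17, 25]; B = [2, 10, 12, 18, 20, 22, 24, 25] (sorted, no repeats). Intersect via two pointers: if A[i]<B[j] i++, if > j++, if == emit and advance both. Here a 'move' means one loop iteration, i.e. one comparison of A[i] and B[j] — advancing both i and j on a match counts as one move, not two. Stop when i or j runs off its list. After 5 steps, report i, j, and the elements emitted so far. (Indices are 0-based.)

[i=0,j=0] 5>2 → j++
[i=0,j=1] 5<10 → i++
[i=1,j=1] 11>10 → j++
[i=1,j=2] 11<12 → i++
[i=2,j=2] 15>12 → j++

i=2, j=3, emitted=[]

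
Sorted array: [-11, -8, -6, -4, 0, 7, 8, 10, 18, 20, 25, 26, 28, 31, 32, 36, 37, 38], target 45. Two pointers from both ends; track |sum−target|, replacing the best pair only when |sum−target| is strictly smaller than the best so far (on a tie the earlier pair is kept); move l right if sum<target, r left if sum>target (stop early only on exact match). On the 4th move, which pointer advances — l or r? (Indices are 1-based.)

l

[1,18] -11+38=27 d=18 * → l++
[2,18] -8+38=30 d=15 * → l++
[3,18] -6+38=32 d=13 * → l++
[4,18] -4+38=34 d=11 * → l++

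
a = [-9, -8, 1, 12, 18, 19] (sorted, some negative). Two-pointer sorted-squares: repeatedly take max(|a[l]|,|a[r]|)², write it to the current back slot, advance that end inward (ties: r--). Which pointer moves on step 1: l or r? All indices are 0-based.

[0,5] |-9|<=|19| out[5]=361 → r--

r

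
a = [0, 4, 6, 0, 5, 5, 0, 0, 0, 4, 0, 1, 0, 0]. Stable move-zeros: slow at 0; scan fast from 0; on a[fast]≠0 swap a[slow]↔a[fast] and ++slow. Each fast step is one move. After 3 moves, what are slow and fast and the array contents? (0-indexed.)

slow=2, fast=3, a=[4, 6, 0, 0, 5, 5, 0, 0, 0, 4, 0, 1, 0, 0]

(s=0,f=0) a[fast]=0 → fast++
(s=0,f=1) a[fast]=4≠0 swap→a[0]=4 → slow++,fast++
(s=1,f=2) a[fast]=6≠0 swap→a[1]=6 → slow++,fast++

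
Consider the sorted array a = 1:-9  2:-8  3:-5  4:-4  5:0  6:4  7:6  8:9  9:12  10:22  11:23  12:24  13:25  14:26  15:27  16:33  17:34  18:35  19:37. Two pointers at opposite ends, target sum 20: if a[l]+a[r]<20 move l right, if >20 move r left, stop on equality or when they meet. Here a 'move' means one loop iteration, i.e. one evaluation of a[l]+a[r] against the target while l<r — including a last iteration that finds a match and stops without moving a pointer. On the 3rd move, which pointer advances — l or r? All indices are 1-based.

r

[1,19] -9+37=28 >20 → r--
[1,18] -9+35=26 >20 → r--
[1,17] -9+34=25 >20 → r--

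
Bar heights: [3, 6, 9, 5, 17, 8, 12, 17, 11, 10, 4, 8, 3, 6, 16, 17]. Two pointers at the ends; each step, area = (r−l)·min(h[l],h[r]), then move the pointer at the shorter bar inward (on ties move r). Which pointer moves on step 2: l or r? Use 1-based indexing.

l

l=1 r=16: min(3,17)*15=45 best=45 *, l++
l=2 r=16: min(6,17)*14=84 best=84 *, l++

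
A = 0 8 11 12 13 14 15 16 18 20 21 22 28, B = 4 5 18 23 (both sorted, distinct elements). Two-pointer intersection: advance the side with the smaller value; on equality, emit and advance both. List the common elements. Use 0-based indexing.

[i=0,j=0] 0<4 → i++
[i=1,j=0] 8>4 → j++
[i=1,j=1] 8>5 → j++
[i=1,j=2] 8<18 → i++
[i=2,j=2] 11<18 → i++
[i=3,j=2] 12<18 → i++
[i=4,j=2] 13<18 → i++
[i=5,j=2] 14<18 → i++
[i=6,j=2] 15<18 → i++
[i=7,j=2] 16<18 → i++
[i=8,j=2] 18==18 emit → i++,j++
[i=9,j=3] 20<23 → i++
[i=10,j=3] 21<23 → i++
[i=11,j=3] 22<23 → i++
[i=12,j=3] 28>23 → j++

intersection = [18]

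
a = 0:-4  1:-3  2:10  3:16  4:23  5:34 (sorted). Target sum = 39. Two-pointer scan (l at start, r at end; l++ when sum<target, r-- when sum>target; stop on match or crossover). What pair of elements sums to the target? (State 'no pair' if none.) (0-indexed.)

[0,5] -4+34=30 <39 → l++
[1,5] -3+34=31 <39 → l++
[2,5] 10+34=44 >39 → r--
[2,4] 10+23=33 <39 → l++
[3,4] 16+23=39 → found

(16, 23)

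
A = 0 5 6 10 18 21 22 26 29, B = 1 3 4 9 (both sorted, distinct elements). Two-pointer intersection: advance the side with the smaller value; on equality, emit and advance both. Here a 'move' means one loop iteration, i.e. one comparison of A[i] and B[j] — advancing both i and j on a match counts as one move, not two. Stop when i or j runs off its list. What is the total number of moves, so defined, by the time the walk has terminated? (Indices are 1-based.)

7 moves

i=1 j=1: 0<1, i++
i=2 j=1: 5>1, j++
i=2 j=2: 5>3, j++
i=2 j=3: 5>4, j++
i=2 j=4: 5<9, i++
i=3 j=4: 6<9, i++
i=4 j=4: 10>9, j++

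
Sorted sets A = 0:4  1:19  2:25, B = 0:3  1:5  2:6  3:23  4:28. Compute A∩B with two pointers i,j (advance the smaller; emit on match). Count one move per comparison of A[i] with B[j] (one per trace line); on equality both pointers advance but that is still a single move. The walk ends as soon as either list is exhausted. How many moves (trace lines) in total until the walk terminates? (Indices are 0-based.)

[i=0,j=0] 4>3 → j++
[i=0,j=1] 4<5 → i++
[i=1,j=1] 19>5 → j++
[i=1,j=2] 19>6 → j++
[i=1,j=3] 19<23 → i++
[i=2,j=3] 25>23 → j++
[i=2,j=4] 25<28 → i++

7 moves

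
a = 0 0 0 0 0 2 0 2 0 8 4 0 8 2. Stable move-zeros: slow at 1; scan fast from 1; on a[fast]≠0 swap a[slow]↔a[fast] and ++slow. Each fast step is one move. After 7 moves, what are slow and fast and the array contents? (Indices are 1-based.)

slow=2, fast=8, a=[2, 0, 0, 0, 0, 0, 0, 2, 0, 8, 4, 0, 8, 2]

slow=1 fast=1: a[fast]=0, fast++
slow=1 fast=2: a[fast]=0, fast++
slow=1 fast=3: a[fast]=0, fast++
slow=1 fast=4: a[fast]=0, fast++
slow=1 fast=5: a[fast]=0, fast++
slow=1 fast=6: a[fast]=2≠0 swap→a[1]=2, slow++,fast++
slow=2 fast=7: a[fast]=0, fast++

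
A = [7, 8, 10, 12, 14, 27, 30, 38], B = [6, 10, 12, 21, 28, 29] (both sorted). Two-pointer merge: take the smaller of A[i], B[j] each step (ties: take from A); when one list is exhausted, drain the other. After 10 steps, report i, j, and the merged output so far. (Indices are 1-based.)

[i=1,j=1] A[i]=7>B[j]=6 take 6 → j++
[i=1,j=2] A[i]=7<=B[j]=10 take 7 → i++
[i=2,j=2] A[i]=8<=B[j]=10 take 8 → i++
[i=3,j=2] A[i]=10<=B[j]=10 take 10 → i++
[i=4,j=2] A[i]=12>B[j]=10 take 10 → j++
[i=4,j=3] A[i]=12<=B[j]=12 take 12 → i++
[i=5,j=3] A[i]=14>B[j]=12 take 12 → j++
[i=5,j=4] A[i]=14<=B[j]=21 take 14 → i++
[i=6,j=4] A[i]=27>B[j]=21 take 21 → j++
[i=6,j=5] A[i]=27<=B[j]=28 take 27 → i++

i=7, j=5, merged so far=[6, 7, 8, 10, 10, 12, 12, 14, 21, 27]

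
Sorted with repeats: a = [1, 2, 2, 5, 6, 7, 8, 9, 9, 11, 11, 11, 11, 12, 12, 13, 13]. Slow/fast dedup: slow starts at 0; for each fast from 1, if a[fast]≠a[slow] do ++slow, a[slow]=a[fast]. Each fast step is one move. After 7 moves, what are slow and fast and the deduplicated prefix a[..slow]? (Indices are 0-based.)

slow=6, fast=8, prefix=[1, 2, 5, 6, 7, 8, 9]

(s=0,f=1) a[fast]=2≠a[slow]=1 write a[1]=2 → slow++,fast++
(s=1,f=2) a[fast]=2=a[slow] dup → fast++
(s=1,f=3) a[fast]=5≠a[slow]=2 write a[2]=5 → slow++,fast++
(s=2,f=4) a[fast]=6≠a[slow]=5 write a[3]=6 → slow++,fast++
(s=3,f=5) a[fast]=7≠a[slow]=6 write a[4]=7 → slow++,fast++
(s=4,f=6) a[fast]=8≠a[slow]=7 write a[5]=8 → slow++,fast++
(s=5,f=7) a[fast]=9≠a[slow]=8 write a[6]=9 → slow++,fast++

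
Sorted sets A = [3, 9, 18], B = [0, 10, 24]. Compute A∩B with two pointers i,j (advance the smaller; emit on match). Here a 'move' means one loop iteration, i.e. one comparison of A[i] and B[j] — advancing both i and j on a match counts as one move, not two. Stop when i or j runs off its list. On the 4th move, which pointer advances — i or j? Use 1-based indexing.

j

i=1 j=1: 3>0, j++
i=1 j=2: 3<10, i++
i=2 j=2: 9<10, i++
i=3 j=2: 18>10, j++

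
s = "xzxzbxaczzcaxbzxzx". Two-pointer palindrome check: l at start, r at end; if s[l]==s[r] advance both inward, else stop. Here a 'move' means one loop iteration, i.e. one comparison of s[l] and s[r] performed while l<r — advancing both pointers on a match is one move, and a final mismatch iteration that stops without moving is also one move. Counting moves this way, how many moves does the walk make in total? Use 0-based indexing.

[0,17] 'x'=='x' → l++,r--
[1,16] 'z'=='z' → l++,r--
[2,15] 'x'=='x' → l++,r--
[3,14] 'z'=='z' → l++,r--
[4,13] 'b'=='b' → l++,r--
[5,12] 'x'=='x' → l++,r--
[6,11] 'a'=='a' → l++,r--
[7,10] 'c'=='c' → l++,r--
[8,9] 'z'=='z' → l++,r--

9 moves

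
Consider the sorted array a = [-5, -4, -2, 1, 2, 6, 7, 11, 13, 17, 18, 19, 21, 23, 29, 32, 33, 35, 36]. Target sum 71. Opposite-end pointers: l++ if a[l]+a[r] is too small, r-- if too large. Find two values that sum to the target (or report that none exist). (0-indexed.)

(35, 36)

l=0 r=18: -5+36=31 <71, l++
l=1 r=18: -4+36=32 <71, l++
l=2 r=18: -2+36=34 <71, l++
l=3 r=18: 1+36=37 <71, l++
l=4 r=18: 2+36=38 <71, l++
l=5 r=18: 6+36=42 <71, l++
l=6 r=18: 7+36=43 <71, l++
l=7 r=18: 11+36=47 <71, l++
l=8 r=18: 13+36=49 <71, l++
l=9 r=18: 17+36=53 <71, l++
l=10 r=18: 18+36=54 <71, l++
l=11 r=18: 19+36=55 <71, l++
l=12 r=18: 21+36=57 <71, l++
l=13 r=18: 23+36=59 <71, l++
l=14 r=18: 29+36=65 <71, l++
l=15 r=18: 32+36=68 <71, l++
l=16 r=18: 33+36=69 <71, l++
l=17 r=18: 35+36=71, found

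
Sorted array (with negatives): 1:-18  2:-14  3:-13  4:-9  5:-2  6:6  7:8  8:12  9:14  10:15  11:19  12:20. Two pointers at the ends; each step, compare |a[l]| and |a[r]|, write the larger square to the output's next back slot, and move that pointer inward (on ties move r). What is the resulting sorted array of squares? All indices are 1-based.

[4, 36, 64, 81, 144, 169, 196, 196, 225, 324, 361, 400]

l=1 r=12: |-18|<=|20| out[12]=400, r--
l=1 r=11: |-18|<=|19| out[11]=361, r--
l=1 r=10: |-18|>|15| out[10]=324, l++
l=2 r=10: |-14|<=|15| out[9]=225, r--
l=2 r=9: |-14|<=|14| out[8]=196, r--
l=2 r=8: |-14|>|12| out[7]=196, l++
l=3 r=8: |-13|>|12| out[6]=169, l++
l=4 r=8: |-9|<=|12| out[5]=144, r--
l=4 r=7: |-9|>|8| out[4]=81, l++
l=5 r=7: |-2|<=|8| out[3]=64, r--
l=5 r=6: |-2|<=|6| out[2]=36, r--
l=5 r=5: |-2|<=|-2| out[1]=4, r--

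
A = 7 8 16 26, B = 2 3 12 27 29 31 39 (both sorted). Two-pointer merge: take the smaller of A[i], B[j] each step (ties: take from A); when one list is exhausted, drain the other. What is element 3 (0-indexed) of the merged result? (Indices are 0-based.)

merged[3] = 8

i=0 j=0: A[i]=7>B[j]=2 take 2, j++
i=0 j=1: A[i]=7>B[j]=3 take 3, j++
i=0 j=2: A[i]=7<=B[j]=12 take 7, i++
i=1 j=2: A[i]=8<=B[j]=12 take 8, i++
i=2 j=2: A[i]=16>B[j]=12 take 12, j++
i=2 j=3: A[i]=16<=B[j]=27 take 16, i++
i=3 j=3: A[i]=26<=B[j]=27 take 26, i++
i=4 j=3: A done, take B[j]=27, j++
i=4 j=4: A done, take B[j]=29, j++
i=4 j=5: A done, take B[j]=31, j++
i=4 j=6: A done, take B[j]=39, j++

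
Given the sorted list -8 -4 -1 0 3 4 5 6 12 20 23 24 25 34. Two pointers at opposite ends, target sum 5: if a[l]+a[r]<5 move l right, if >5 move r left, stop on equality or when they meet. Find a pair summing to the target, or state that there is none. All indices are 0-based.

(-1, 6)

l=0 r=13: -8+34=26 >5, r--
l=0 r=12: -8+25=17 >5, r--
l=0 r=11: -8+24=16 >5, r--
l=0 r=10: -8+23=15 >5, r--
l=0 r=9: -8+20=12 >5, r--
l=0 r=8: -8+12=4 <5, l++
l=1 r=8: -4+12=8 >5, r--
l=1 r=7: -4+6=2 <5, l++
l=2 r=7: -1+6=5, found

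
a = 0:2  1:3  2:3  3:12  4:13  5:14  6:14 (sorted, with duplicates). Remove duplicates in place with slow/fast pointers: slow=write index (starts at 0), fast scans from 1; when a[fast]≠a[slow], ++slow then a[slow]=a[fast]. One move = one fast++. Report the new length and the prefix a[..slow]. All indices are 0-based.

length 5; prefix = [2, 3, 12, 13, 14]

slow=0 fast=1: a[fast]=3≠a[slow]=2 write a[1]=3, slow++,fast++
slow=1 fast=2: a[fast]=3=a[slow] dup, fast++
slow=1 fast=3: a[fast]=12≠a[slow]=3 write a[2]=12, slow++,fast++
slow=2 fast=4: a[fast]=13≠a[slow]=12 write a[3]=13, slow++,fast++
slow=3 fast=5: a[fast]=14≠a[slow]=13 write a[4]=14, slow++,fast++
slow=4 fast=6: a[fast]=14=a[slow] dup, fast++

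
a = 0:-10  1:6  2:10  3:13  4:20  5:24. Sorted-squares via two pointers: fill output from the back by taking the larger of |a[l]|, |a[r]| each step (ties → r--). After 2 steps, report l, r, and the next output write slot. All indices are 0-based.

l=0, r=3, next write slot=3

l=0 r=5: |-10|<=|24| out[5]=576, r--
l=0 r=4: |-10|<=|20| out[4]=400, r--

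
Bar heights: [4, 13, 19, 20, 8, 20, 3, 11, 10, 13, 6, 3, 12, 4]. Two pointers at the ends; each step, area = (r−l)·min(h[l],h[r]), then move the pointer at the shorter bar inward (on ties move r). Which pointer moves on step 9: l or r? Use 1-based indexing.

r

[1,14] min(4,4)*13=52 best=52 * → r--
[1,13] min(4,12)*12=48 best=52 → l++
[2,13] min(13,12)*11=132 best=132 * → r--
[2,12] min(13,3)*10=30 best=132 → r--
[2,11] min(13,6)*9=54 best=132 → r--
[2,10] min(13,13)*8=104 best=132 → r--
[2,9] min(13,10)*7=70 best=132 → r--
[2,8] min(13,11)*6=66 best=132 → r--
[2,7] min(13,3)*5=15 best=132 → r--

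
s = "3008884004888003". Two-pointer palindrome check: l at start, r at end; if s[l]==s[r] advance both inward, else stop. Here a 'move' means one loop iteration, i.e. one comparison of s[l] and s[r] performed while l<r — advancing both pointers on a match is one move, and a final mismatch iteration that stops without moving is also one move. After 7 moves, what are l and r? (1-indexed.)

l=8, r=9

l=1 r=16: '3'=='3', l++,r--
l=2 r=15: '0'=='0', l++,r--
l=3 r=14: '0'=='0', l++,r--
l=4 r=13: '8'=='8', l++,r--
l=5 r=12: '8'=='8', l++,r--
l=6 r=11: '8'=='8', l++,r--
l=7 r=10: '4'=='4', l++,r--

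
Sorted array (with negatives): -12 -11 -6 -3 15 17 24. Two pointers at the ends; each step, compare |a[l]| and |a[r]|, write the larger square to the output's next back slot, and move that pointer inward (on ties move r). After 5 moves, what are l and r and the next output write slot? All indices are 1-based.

l=3, r=4, next write slot=2

l=1 r=7: |-12|<=|24| out[7]=576, r--
l=1 r=6: |-12|<=|17| out[6]=289, r--
l=1 r=5: |-12|<=|15| out[5]=225, r--
l=1 r=4: |-12|>|-3| out[4]=144, l++
l=2 r=4: |-11|>|-3| out[3]=121, l++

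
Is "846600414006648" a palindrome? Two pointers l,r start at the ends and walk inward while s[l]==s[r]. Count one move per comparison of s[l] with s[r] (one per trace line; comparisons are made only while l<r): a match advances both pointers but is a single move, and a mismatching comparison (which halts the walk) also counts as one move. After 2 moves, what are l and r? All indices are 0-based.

[0,14] '8'=='8' → l++,r--
[1,13] '4'=='4' → l++,r--

l=2, r=12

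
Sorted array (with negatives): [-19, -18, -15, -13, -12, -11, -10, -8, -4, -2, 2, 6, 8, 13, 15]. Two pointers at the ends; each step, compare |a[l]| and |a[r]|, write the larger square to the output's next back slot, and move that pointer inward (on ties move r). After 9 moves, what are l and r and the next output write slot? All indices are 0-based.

l=7, r=12, next write slot=5

[0,14] |-19|>|15| out[14]=361 → l++
[1,14] |-18|>|15| out[13]=324 → l++
[2,14] |-15|<=|15| out[12]=225 → r--
[2,13] |-15|>|13| out[11]=225 → l++
[3,13] |-13|<=|13| out[10]=169 → r--
[3,12] |-13|>|8| out[9]=169 → l++
[4,12] |-12|>|8| out[8]=144 → l++
[5,12] |-11|>|8| out[7]=121 → l++
[6,12] |-10|>|8| out[6]=100 → l++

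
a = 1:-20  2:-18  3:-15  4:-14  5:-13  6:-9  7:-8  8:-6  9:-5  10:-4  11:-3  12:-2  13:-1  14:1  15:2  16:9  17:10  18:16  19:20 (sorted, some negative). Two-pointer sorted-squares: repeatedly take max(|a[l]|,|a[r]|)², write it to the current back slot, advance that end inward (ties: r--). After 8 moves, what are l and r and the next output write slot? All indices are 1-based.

l=6, r=16, next write slot=11

l=1 r=19: |-20|<=|20| out[19]=400, r--
l=1 r=18: |-20|>|16| out[18]=400, l++
l=2 r=18: |-18|>|16| out[17]=324, l++
l=3 r=18: |-15|<=|16| out[16]=256, r--
l=3 r=17: |-15|>|10| out[15]=225, l++
l=4 r=17: |-14|>|10| out[14]=196, l++
l=5 r=17: |-13|>|10| out[13]=169, l++
l=6 r=17: |-9|<=|10| out[12]=100, r--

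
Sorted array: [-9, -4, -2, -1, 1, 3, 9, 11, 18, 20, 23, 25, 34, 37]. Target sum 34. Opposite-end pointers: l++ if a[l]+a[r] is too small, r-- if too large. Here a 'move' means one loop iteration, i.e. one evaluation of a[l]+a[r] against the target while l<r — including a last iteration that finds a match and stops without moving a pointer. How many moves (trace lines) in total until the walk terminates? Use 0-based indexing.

[0,13] -9+37=28 <34 → l++
[1,13] -4+37=33 <34 → l++
[2,13] -2+37=35 >34 → r--
[2,12] -2+34=32 <34 → l++
[3,12] -1+34=33 <34 → l++
[4,12] 1+34=35 >34 → r--
[4,11] 1+25=26 <34 → l++
[5,11] 3+25=28 <34 → l++
[6,11] 9+25=34 → found

9 moves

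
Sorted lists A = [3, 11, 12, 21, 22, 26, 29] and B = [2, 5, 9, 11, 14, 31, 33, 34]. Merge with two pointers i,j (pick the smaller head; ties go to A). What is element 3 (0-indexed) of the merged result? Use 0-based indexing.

[i=0,j=0] A[i]=3>B[j]=2 take 2 → j++
[i=0,j=1] A[i]=3<=B[j]=5 take 3 → i++
[i=1,j=1] A[i]=11>B[j]=5 take 5 → j++
[i=1,j=2] A[i]=11>B[j]=9 take 9 → j++
[i=1,j=3] A[i]=11<=B[j]=11 take 11 → i++
[i=2,j=3] A[i]=12>B[j]=11 take 11 → j++
[i=2,j=4] A[i]=12<=B[j]=14 take 12 → i++
[i=3,j=4] A[i]=21>B[j]=14 take 14 → j++
[i=3,j=5] A[i]=21<=B[j]=31 take 21 → i++
[i=4,j=5] A[i]=22<=B[j]=31 take 22 → i++
[i=5,j=5] A[i]=26<=B[j]=31 take 26 → i++
[i=6,j=5] A[i]=29<=B[j]=31 take 29 → i++
[i=7,j=5] A done, take B[j]=31 → j++
[i=7,j=6] A done, take B[j]=33 → j++
[i=7,j=7] A done, take B[j]=34 → j++

merged[3] = 9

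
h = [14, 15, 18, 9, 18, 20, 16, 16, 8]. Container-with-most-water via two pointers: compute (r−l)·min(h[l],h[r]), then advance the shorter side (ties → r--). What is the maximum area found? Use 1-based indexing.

l=1 r=9: min(14,8)*8=64 best=64 *, r--
l=1 r=8: min(14,16)*7=98 best=98 *, l++
l=2 r=8: min(15,16)*6=90 best=98, l++
l=3 r=8: min(18,16)*5=80 best=98, r--
l=3 r=7: min(18,16)*4=64 best=98, r--
l=3 r=6: min(18,20)*3=54 best=98, l++
l=4 r=6: min(9,20)*2=18 best=98, l++
l=5 r=6: min(18,20)*1=18 best=98, l++

max area = 98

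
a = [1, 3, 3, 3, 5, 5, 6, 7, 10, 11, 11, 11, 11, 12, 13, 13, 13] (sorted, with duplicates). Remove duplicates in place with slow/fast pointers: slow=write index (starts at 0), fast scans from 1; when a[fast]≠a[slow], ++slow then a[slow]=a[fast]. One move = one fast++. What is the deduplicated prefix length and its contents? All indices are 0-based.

slow=0 fast=1: a[fast]=3≠a[slow]=1 write a[1]=3, slow++,fast++
slow=1 fast=2: a[fast]=3=a[slow] dup, fast++
slow=1 fast=3: a[fast]=3=a[slow] dup, fast++
slow=1 fast=4: a[fast]=5≠a[slow]=3 write a[2]=5, slow++,fast++
slow=2 fast=5: a[fast]=5=a[slow] dup, fast++
slow=2 fast=6: a[fast]=6≠a[slow]=5 write a[3]=6, slow++,fast++
slow=3 fast=7: a[fast]=7≠a[slow]=6 write a[4]=7, slow++,fast++
slow=4 fast=8: a[fast]=10≠a[slow]=7 write a[5]=10, slow++,fast++
slow=5 fast=9: a[fast]=11≠a[slow]=10 write a[6]=11, slow++,fast++
slow=6 fast=10: a[fast]=11=a[slow] dup, fast++
slow=6 fast=11: a[fast]=11=a[slow] dup, fast++
slow=6 fast=12: a[fast]=11=a[slow] dup, fast++
slow=6 fast=13: a[fast]=12≠a[slow]=11 write a[7]=12, slow++,fast++
slow=7 fast=14: a[fast]=13≠a[slow]=12 write a[8]=13, slow++,fast++
slow=8 fast=15: a[fast]=13=a[slow] dup, fast++
slow=8 fast=16: a[fast]=13=a[slow] dup, fast++

length 9; prefix = [1, 3, 5, 6, 7, 10, 11, 12, 13]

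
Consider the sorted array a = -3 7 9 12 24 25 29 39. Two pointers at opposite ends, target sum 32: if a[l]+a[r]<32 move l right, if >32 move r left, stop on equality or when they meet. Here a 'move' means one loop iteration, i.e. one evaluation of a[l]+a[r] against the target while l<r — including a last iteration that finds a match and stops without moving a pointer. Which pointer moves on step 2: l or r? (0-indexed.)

l

[0,7] -3+39=36 >32 → r--
[0,6] -3+29=26 <32 → l++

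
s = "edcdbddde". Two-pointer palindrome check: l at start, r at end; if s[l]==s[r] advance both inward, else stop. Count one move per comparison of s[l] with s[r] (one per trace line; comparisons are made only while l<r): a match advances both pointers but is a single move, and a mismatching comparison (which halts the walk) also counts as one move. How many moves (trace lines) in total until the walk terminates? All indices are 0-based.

3 moves

[0,8] 'e'=='e' → l++,r--
[1,7] 'd'=='d' → l++,r--
[2,6] 'c'!='d' → stop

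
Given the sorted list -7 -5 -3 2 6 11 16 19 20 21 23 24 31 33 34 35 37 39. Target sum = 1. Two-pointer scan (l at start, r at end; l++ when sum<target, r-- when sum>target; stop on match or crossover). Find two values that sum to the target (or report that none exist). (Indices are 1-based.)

(-5, 6)

l=1 r=18: -7+39=32 >1, r--
l=1 r=17: -7+37=30 >1, r--
l=1 r=16: -7+35=28 >1, r--
l=1 r=15: -7+34=27 >1, r--
l=1 r=14: -7+33=26 >1, r--
l=1 r=13: -7+31=24 >1, r--
l=1 r=12: -7+24=17 >1, r--
l=1 r=11: -7+23=16 >1, r--
l=1 r=10: -7+21=14 >1, r--
l=1 r=9: -7+20=13 >1, r--
l=1 r=8: -7+19=12 >1, r--
l=1 r=7: -7+16=9 >1, r--
l=1 r=6: -7+11=4 >1, r--
l=1 r=5: -7+6=-1 <1, l++
l=2 r=5: -5+6=1, found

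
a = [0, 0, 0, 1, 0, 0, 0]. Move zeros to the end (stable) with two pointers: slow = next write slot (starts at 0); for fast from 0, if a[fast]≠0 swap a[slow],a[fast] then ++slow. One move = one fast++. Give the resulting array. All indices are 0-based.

[1, 0, 0, 0, 0, 0, 0]

(s=0,f=0) a[fast]=0 → fast++
(s=0,f=1) a[fast]=0 → fast++
(s=0,f=2) a[fast]=0 → fast++
(s=0,f=3) a[fast]=1≠0 swap→a[0]=1 → slow++,fast++
(s=1,f=4) a[fast]=0 → fast++
(s=1,f=5) a[fast]=0 → fast++
(s=1,f=6) a[fast]=0 → fast++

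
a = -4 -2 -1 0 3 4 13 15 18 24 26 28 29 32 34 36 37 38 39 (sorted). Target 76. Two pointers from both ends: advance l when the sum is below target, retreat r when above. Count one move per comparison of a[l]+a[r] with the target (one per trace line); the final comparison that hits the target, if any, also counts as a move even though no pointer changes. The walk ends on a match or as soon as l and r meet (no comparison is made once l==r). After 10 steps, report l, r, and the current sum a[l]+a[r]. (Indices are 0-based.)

[0,18] -4+39=35 <76 → l++
[1,18] -2+39=37 <76 → l++
[2,18] -1+39=38 <76 → l++
[3,18] 0+39=39 <76 → l++
[4,18] 3+39=42 <76 → l++
[5,18] 4+39=43 <76 → l++
[6,18] 13+39=52 <76 → l++
[7,18] 15+39=54 <76 → l++
[8,18] 18+39=57 <76 → l++
[9,18] 24+39=63 <76 → l++

l=10, r=18, sum=65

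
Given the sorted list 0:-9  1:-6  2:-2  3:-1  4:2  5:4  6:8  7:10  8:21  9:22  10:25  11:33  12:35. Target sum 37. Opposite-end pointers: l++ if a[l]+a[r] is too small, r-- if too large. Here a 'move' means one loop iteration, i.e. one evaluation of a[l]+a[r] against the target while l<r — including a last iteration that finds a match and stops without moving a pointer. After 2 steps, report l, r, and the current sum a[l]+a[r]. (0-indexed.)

l=2, r=12, sum=33

l=0 r=12: -9+35=26 <37, l++
l=1 r=12: -6+35=29 <37, l++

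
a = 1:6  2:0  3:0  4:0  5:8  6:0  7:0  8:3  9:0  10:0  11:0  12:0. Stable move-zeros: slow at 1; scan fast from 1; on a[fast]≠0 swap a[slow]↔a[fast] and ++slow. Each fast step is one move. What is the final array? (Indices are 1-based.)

[6, 8, 3, 0, 0, 0, 0, 0, 0, 0, 0, 0]

slow=1 fast=1: a[fast]=6≠0 swap→a[1]=6, slow++,fast++
slow=2 fast=2: a[fast]=0, fast++
slow=2 fast=3: a[fast]=0, fast++
slow=2 fast=4: a[fast]=0, fast++
slow=2 fast=5: a[fast]=8≠0 swap→a[2]=8, slow++,fast++
slow=3 fast=6: a[fast]=0, fast++
slow=3 fast=7: a[fast]=0, fast++
slow=3 fast=8: a[fast]=3≠0 swap→a[3]=3, slow++,fast++
slow=4 fast=9: a[fast]=0, fast++
slow=4 fast=10: a[fast]=0, fast++
slow=4 fast=11: a[fast]=0, fast++
slow=4 fast=12: a[fast]=0, fast++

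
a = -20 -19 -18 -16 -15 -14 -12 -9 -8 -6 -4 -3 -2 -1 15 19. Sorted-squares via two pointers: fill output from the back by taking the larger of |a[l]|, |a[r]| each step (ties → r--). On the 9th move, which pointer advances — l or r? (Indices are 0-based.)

l=0 r=15: |-20|>|19| out[15]=400, l++
l=1 r=15: |-19|<=|19| out[14]=361, r--
l=1 r=14: |-19|>|15| out[13]=361, l++
l=2 r=14: |-18|>|15| out[12]=324, l++
l=3 r=14: |-16|>|15| out[11]=256, l++
l=4 r=14: |-15|<=|15| out[10]=225, r--
l=4 r=13: |-15|>|-1| out[9]=225, l++
l=5 r=13: |-14|>|-1| out[8]=196, l++
l=6 r=13: |-12|>|-1| out[7]=144, l++

l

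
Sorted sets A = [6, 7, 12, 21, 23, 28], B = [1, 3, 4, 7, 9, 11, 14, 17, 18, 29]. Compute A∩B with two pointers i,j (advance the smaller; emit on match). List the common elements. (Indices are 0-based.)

i=0 j=0: 6>1, j++
i=0 j=1: 6>3, j++
i=0 j=2: 6>4, j++
i=0 j=3: 6<7, i++
i=1 j=3: 7==7 emit, i++,j++
i=2 j=4: 12>9, j++
i=2 j=5: 12>11, j++
i=2 j=6: 12<14, i++
i=3 j=6: 21>14, j++
i=3 j=7: 21>17, j++
i=3 j=8: 21>18, j++
i=3 j=9: 21<29, i++
i=4 j=9: 23<29, i++
i=5 j=9: 28<29, i++

intersection = [7]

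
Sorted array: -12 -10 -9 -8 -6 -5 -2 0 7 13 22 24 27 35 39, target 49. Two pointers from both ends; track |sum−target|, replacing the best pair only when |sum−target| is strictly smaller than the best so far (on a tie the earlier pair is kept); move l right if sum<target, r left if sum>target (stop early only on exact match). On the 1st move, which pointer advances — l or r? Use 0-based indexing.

l

[0,14] -12+39=27 d=22 * → l++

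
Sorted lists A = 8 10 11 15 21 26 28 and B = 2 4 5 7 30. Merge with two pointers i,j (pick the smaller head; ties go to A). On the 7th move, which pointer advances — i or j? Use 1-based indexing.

i=1 j=1: A[i]=8>B[j]=2 take 2, j++
i=1 j=2: A[i]=8>B[j]=4 take 4, j++
i=1 j=3: A[i]=8>B[j]=5 take 5, j++
i=1 j=4: A[i]=8>B[j]=7 take 7, j++
i=1 j=5: A[i]=8<=B[j]=30 take 8, i++
i=2 j=5: A[i]=10<=B[j]=30 take 10, i++
i=3 j=5: A[i]=11<=B[j]=30 take 11, i++

i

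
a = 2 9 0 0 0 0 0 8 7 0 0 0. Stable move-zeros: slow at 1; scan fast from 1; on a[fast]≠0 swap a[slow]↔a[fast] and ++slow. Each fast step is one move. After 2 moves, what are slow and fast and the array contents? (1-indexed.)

slow=3, fast=3, a=[2, 9, 0, 0, 0, 0, 0, 8, 7, 0, 0, 0]

slow=1 fast=1: a[fast]=2≠0 swap→a[1]=2, slow++,fast++
slow=2 fast=2: a[fast]=9≠0 swap→a[2]=9, slow++,fast++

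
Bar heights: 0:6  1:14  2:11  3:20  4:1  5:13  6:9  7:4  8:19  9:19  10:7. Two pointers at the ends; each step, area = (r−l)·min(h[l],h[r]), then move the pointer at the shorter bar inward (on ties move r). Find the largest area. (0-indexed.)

[0,10] min(6,7)*10=60 best=60 * → l++
[1,10] min(14,7)*9=63 best=63 * → r--
[1,9] min(14,19)*8=112 best=112 * → l++
[2,9] min(11,19)*7=77 best=112 → l++
[3,9] min(20,19)*6=114 best=114 * → r--
[3,8] min(20,19)*5=95 best=114 → r--
[3,7] min(20,4)*4=16 best=114 → r--
[3,6] min(20,9)*3=27 best=114 → r--
[3,5] min(20,13)*2=26 best=114 → r--
[3,4] min(20,1)*1=1 best=114 → r--

max area = 114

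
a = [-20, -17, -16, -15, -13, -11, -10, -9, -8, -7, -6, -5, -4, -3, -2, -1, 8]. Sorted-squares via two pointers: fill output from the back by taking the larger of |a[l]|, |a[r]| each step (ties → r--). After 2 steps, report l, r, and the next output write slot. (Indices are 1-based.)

l=1 r=17: |-20|>|8| out[17]=400, l++
l=2 r=17: |-17|>|8| out[16]=289, l++

l=3, r=17, next write slot=15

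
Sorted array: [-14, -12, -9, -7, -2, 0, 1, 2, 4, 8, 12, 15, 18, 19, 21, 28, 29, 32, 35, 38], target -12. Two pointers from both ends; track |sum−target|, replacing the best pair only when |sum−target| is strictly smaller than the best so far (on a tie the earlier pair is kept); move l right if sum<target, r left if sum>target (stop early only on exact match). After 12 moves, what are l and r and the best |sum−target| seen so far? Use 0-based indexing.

l=0, r=7, best |Δ|=2

[0,19] -14+38=24 d=36 * → r--
[0,18] -14+35=21 d=33 * → r--
[0,17] -14+32=18 d=30 * → r--
[0,16] -14+29=15 d=27 * → r--
[0,15] -14+28=14 d=26 * → r--
[0,14] -14+21=7 d=19 * → r--
[0,13] -14+19=5 d=17 * → r--
[0,12] -14+18=4 d=16 * → r--
[0,11] -14+15=1 d=13 * → r--
[0,10] -14+12=-2 d=10 * → r--
[0,9] -14+8=-6 d=6 * → r--
[0,8] -14+4=-10 d=2 * → r--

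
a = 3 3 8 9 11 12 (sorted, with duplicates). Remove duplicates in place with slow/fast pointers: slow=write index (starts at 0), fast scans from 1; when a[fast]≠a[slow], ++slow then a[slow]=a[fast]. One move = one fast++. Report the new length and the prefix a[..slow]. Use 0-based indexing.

slow=0 fast=1: a[fast]=3=a[slow] dup, fast++
slow=0 fast=2: a[fast]=8≠a[slow]=3 write a[1]=8, slow++,fast++
slow=1 fast=3: a[fast]=9≠a[slow]=8 write a[2]=9, slow++,fast++
slow=2 fast=4: a[fast]=11≠a[slow]=9 write a[3]=11, slow++,fast++
slow=3 fast=5: a[fast]=12≠a[slow]=11 write a[4]=12, slow++,fast++

length 5; prefix = [3, 8, 9, 11, 12]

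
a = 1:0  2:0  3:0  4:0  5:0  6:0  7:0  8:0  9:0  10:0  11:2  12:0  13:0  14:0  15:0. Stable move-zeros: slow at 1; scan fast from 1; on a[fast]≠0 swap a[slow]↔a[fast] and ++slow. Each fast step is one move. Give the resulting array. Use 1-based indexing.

slow=1 fast=1: a[fast]=0, fast++
slow=1 fast=2: a[fast]=0, fast++
slow=1 fast=3: a[fast]=0, fast++
slow=1 fast=4: a[fast]=0, fast++
slow=1 fast=5: a[fast]=0, fast++
slow=1 fast=6: a[fast]=0, fast++
slow=1 fast=7: a[fast]=0, fast++
slow=1 fast=8: a[fast]=0, fast++
slow=1 fast=9: a[fast]=0, fast++
slow=1 fast=10: a[fast]=0, fast++
slow=1 fast=11: a[fast]=2≠0 swap→a[1]=2, slow++,fast++
slow=2 fast=12: a[fast]=0, fast++
slow=2 fast=13: a[fast]=0, fast++
slow=2 fast=14: a[fast]=0, fast++
slow=2 fast=15: a[fast]=0, fast++

[2, 0, 0, 0, 0, 0, 0, 0, 0, 0, 0, 0, 0, 0, 0]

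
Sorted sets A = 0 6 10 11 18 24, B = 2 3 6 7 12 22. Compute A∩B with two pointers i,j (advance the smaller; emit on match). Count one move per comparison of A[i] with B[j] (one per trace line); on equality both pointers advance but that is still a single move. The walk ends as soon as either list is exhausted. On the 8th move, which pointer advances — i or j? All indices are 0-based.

j

[i=0,j=0] 0<2 → i++
[i=1,j=0] 6>2 → j++
[i=1,j=1] 6>3 → j++
[i=1,j=2] 6==6 emit → i++,j++
[i=2,j=3] 10>7 → j++
[i=2,j=4] 10<12 → i++
[i=3,j=4] 11<12 → i++
[i=4,j=4] 18>12 → j++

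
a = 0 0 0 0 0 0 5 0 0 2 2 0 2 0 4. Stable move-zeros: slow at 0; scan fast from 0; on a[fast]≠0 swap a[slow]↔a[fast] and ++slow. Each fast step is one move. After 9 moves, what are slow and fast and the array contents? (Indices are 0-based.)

slow=0 fast=0: a[fast]=0, fast++
slow=0 fast=1: a[fast]=0, fast++
slow=0 fast=2: a[fast]=0, fast++
slow=0 fast=3: a[fast]=0, fast++
slow=0 fast=4: a[fast]=0, fast++
slow=0 fast=5: a[fast]=0, fast++
slow=0 fast=6: a[fast]=5≠0 swap→a[0]=5, slow++,fast++
slow=1 fast=7: a[fast]=0, fast++
slow=1 fast=8: a[fast]=0, fast++

slow=1, fast=9, a=[5, 0, 0, 0, 0, 0, 0, 0, 0, 2, 2, 0, 2, 0, 4]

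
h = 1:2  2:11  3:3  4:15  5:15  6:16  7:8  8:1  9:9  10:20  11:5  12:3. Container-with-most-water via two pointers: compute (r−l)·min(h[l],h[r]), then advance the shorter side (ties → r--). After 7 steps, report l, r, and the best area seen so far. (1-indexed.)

[1,12] min(2,3)*11=22 best=22 * → l++
[2,12] min(11,3)*10=30 best=30 * → r--
[2,11] min(11,5)*9=45 best=45 * → r--
[2,10] min(11,20)*8=88 best=88 * → l++
[3,10] min(3,20)*7=21 best=88 → l++
[4,10] min(15,20)*6=90 best=90 * → l++
[5,10] min(15,20)*5=75 best=90 → l++

l=6, r=10, best area=90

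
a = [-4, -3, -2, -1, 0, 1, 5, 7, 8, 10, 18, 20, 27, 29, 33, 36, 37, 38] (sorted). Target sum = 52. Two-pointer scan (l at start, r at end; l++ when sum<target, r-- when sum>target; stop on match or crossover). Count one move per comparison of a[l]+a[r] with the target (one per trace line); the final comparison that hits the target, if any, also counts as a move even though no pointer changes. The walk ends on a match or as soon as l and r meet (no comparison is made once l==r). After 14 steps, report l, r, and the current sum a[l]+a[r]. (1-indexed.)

l=1 r=18: -4+38=34 <52, l++
l=2 r=18: -3+38=35 <52, l++
l=3 r=18: -2+38=36 <52, l++
l=4 r=18: -1+38=37 <52, l++
l=5 r=18: 0+38=38 <52, l++
l=6 r=18: 1+38=39 <52, l++
l=7 r=18: 5+38=43 <52, l++
l=8 r=18: 7+38=45 <52, l++
l=9 r=18: 8+38=46 <52, l++
l=10 r=18: 10+38=48 <52, l++
l=11 r=18: 18+38=56 >52, r--
l=11 r=17: 18+37=55 >52, r--
l=11 r=16: 18+36=54 >52, r--
l=11 r=15: 18+33=51 <52, l++

l=12, r=15, sum=53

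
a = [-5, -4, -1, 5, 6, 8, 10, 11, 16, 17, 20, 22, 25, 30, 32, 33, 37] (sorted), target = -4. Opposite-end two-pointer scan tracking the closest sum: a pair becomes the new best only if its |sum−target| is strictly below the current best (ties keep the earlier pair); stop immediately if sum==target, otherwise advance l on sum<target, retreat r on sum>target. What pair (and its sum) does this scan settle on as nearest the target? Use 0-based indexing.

l=0 r=16: -5+37=32 d=36 *, r--
l=0 r=15: -5+33=28 d=32 *, r--
l=0 r=14: -5+32=27 d=31 *, r--
l=0 r=13: -5+30=25 d=29 *, r--
l=0 r=12: -5+25=20 d=24 *, r--
l=0 r=11: -5+22=17 d=21 *, r--
l=0 r=10: -5+20=15 d=19 *, r--
l=0 r=9: -5+17=12 d=16 *, r--
l=0 r=8: -5+16=11 d=15 *, r--
l=0 r=7: -5+11=6 d=10 *, r--
l=0 r=6: -5+10=5 d=9 *, r--
l=0 r=5: -5+8=3 d=7 *, r--
l=0 r=4: -5+6=1 d=5 *, r--
l=0 r=3: -5+5=0 d=4 *, r--
l=0 r=2: -5+-1=-6 d=2 *, l++
l=1 r=2: -4+-1=-5 d=1 *, l++

pair (-4, -1) with sum -5 (|Δ|=1)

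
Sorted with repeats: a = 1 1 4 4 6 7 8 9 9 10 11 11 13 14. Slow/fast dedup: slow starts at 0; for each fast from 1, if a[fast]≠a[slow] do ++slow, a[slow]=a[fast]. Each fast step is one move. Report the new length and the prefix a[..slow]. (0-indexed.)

(s=0,f=1) a[fast]=1=a[slow] dup → fast++
(s=0,f=2) a[fast]=4≠a[slow]=1 write a[1]=4 → slow++,fast++
(s=1,f=3) a[fast]=4=a[slow] dup → fast++
(s=1,f=4) a[fast]=6≠a[slow]=4 write a[2]=6 → slow++,fast++
(s=2,f=5) a[fast]=7≠a[slow]=6 write a[3]=7 → slow++,fast++
(s=3,f=6) a[fast]=8≠a[slow]=7 write a[4]=8 → slow++,fast++
(s=4,f=7) a[fast]=9≠a[slow]=8 write a[5]=9 → slow++,fast++
(s=5,f=8) a[fast]=9=a[slow] dup → fast++
(s=5,f=9) a[fast]=10≠a[slow]=9 write a[6]=10 → slow++,fast++
(s=6,f=10) a[fast]=11≠a[slow]=10 write a[7]=11 → slow++,fast++
(s=7,f=11) a[fast]=11=a[slow] dup → fast++
(s=7,f=12) a[fast]=13≠a[slow]=11 write a[8]=13 → slow++,fast++
(s=8,f=13) a[fast]=14≠a[slow]=13 write a[9]=14 → slow++,fast++

length 10; prefix = [1, 4, 6, 7, 8, 9, 10, 11, 13, 14]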